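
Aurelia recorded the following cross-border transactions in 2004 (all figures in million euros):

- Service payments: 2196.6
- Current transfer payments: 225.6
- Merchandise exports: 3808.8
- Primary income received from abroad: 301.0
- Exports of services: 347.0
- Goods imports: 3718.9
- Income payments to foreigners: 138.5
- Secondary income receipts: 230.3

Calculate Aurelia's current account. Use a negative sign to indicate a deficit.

-1592.5

Goods balance = 3808.8 - 3718.9 = 89.9
Services balance = 347.0 - 2196.6 = -1849.6
Trade balance (goods + services) = 89.9 + (-1849.6) = -1759.7
Net primary income = 301.0 - 138.5 = 162.5
Net secondary income = 230.3 - 225.6 = 4.7
Current account = -1759.7 + 162.5 + 4.7 = -1592.5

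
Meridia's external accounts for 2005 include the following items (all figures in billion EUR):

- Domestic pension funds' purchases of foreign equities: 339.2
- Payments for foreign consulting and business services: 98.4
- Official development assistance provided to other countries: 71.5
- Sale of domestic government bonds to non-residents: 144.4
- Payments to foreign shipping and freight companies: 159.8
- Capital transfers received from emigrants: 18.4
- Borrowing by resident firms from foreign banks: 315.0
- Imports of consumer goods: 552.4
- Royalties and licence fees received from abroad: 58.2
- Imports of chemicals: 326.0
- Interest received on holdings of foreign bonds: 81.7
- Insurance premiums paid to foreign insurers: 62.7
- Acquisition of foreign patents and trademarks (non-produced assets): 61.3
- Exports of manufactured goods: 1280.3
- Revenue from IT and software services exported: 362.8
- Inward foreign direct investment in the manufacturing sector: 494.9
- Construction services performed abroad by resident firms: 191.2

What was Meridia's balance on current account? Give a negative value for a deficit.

703.4

Goods: -326.0 + 1280.3 - 552.4 = 401.9
Services: -159.8 + 362.8 + 58.2 - 98.4 + 191.2 - 62.7 = 291.3
Primary income: 81.7
Secondary income: -71.5
Current account = 401.9 + 291.3 + 81.7 + (-71.5) = 703.4
(Excluded from the current account — financial account: domestic pension funds' purchases of foreign equities 339.2, sale of domestic government bonds to non-residents 144.4, borrowing by resident firms from foreign banks 315.0, inward foreign direct investment in the manufacturing sector 494.9; capital account: capital transfers received from emigrants 18.4, acquisition of foreign patents and trademarks (non-produced assets) 61.3.)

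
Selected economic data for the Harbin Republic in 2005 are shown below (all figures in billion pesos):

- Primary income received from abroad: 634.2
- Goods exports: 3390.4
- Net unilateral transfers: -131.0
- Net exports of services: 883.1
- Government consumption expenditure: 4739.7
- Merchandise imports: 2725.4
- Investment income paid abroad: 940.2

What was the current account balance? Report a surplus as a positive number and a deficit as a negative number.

Goods balance = 3390.4 - 2725.4 = 665.0
Services balance = 883.1
Trade balance (goods + services) = 665.0 + 883.1 = 1548.1
Net primary income = 634.2 - 940.2 = -306.0
Net secondary income = -131.0
Current account = 1548.1 + (-306.0) + (-131.0) = 1111.1

1111.1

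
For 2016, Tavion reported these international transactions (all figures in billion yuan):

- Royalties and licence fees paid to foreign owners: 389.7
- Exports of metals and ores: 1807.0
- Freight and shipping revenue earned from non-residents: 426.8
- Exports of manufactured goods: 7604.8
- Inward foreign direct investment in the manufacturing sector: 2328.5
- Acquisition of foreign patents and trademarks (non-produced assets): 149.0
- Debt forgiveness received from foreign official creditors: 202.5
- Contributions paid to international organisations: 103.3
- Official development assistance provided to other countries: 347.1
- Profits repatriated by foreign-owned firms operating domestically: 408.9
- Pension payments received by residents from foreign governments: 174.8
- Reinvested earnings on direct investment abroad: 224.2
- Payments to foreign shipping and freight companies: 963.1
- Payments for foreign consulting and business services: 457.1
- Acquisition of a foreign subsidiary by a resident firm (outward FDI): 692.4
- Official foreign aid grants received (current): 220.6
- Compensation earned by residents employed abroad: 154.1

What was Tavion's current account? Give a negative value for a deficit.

Goods: 1807.0 + 7604.8 = 9411.8
Services: -963.1 - 389.7 - 457.1 + 426.8 = -1383.1
Primary income: 224.2 - 408.9 + 154.1 = -30.6
Secondary income: -103.3 + 174.8 + 220.6 - 347.1 = -55.0
Current account = 9411.8 + (-1383.1) + (-30.6) + (-55.0) = 7943.1
(Excluded from the current account — financial account: inward foreign direct investment in the manufacturing sector 2328.5, acquisition of a foreign subsidiary by a resident firm (outward FDI) 692.4; capital account: acquisition of foreign patents and trademarks (non-produced assets) 149.0, debt forgiveness received from foreign official creditors 202.5.)

7943.1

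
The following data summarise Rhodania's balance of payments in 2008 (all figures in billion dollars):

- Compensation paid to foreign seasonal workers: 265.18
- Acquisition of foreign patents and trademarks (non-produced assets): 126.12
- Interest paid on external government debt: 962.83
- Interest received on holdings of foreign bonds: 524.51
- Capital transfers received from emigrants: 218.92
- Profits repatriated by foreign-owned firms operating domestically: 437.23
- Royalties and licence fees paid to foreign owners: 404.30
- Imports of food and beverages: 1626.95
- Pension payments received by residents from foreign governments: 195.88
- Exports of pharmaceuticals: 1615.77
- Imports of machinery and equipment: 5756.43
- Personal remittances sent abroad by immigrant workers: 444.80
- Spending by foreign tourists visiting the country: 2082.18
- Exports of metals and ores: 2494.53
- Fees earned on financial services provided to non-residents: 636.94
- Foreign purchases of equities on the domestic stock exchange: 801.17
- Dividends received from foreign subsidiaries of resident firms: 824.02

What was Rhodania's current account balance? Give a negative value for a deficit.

-1523.89

Goods: -5756.43 + 1615.77 - 1626.95 + 2494.53 = -3273.08
Services: 2082.18 + 636.94 - 404.30 = 2314.82
Primary income: -962.83 + 824.02 - 437.23 - 265.18 + 524.51 = -316.71
Secondary income: 195.88 - 444.80 = -248.92
Current account = (-3273.08) + 2314.82 + (-316.71) + (-248.92) = -1523.89
(Excluded from the current account — capital account: acquisition of foreign patents and trademarks (non-produced assets) 126.12, capital transfers received from emigrants 218.92; financial account: foreign purchases of equities on the domestic stock exchange 801.17.)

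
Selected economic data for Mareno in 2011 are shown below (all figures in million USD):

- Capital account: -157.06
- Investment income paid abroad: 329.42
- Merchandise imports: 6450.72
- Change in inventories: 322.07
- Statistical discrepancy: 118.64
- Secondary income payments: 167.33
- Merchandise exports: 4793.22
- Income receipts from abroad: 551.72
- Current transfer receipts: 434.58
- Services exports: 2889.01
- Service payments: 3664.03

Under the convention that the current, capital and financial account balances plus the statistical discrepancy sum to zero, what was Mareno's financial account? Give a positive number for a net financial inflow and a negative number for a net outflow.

1981.39

Goods balance = 4793.22 - 6450.72 = -1657.50
Services balance = 2889.01 - 3664.03 = -775.02
Trade balance (goods + services) = -1657.50 + (-775.02) = -2432.52
Net primary income = 551.72 - 329.42 = 222.30
Net secondary income = 434.58 - 167.33 = 267.25
Current account = -2432.52 + 222.30 + 267.25 = -1942.97
Financial account = -(-1942.97 + (-157.06) + 118.64) = 1981.39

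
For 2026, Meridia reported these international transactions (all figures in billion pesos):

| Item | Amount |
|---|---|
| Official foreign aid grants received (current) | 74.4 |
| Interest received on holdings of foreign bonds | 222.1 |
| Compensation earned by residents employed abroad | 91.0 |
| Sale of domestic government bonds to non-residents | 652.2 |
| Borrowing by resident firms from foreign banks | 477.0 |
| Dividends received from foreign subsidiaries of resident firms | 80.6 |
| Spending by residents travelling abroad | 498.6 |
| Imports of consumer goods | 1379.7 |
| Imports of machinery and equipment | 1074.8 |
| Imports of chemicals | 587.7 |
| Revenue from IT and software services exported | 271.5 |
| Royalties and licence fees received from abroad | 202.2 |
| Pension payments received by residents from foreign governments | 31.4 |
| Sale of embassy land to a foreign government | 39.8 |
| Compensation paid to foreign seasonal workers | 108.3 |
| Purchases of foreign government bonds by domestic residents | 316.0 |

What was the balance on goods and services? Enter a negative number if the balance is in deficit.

Goods: -587.7 - 1074.8 - 1379.7 = -3042.2
Services: 271.5 + 202.2 - 498.6 = -24.9
Trade balance = -3042.2 + (-24.9) = -3067.1
(Excluded from the trade balance — secondary income: official foreign aid grants received (current) 74.4, pension payments received by residents from foreign governments 31.4; primary income: interest received on holdings of foreign bonds 222.1, compensation earned by residents employed abroad 91.0, dividends received from foreign subsidiaries of resident firms 80.6, compensation paid to foreign seasonal workers 108.3; financial account: sale of domestic government bonds to non-residents 652.2, borrowing by resident firms from foreign banks 477.0, purchases of foreign government bonds by domestic residents 316.0; capital account: sale of embassy land to a foreign government 39.8.)

-3067.1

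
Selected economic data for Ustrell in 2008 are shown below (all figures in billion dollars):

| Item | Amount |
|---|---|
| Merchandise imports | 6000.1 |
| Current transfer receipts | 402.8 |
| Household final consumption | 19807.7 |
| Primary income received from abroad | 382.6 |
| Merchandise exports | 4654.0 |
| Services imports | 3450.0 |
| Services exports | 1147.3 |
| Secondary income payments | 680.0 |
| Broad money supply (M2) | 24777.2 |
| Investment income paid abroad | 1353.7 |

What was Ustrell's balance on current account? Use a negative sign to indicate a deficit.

-4897.1

Goods balance = 4654.0 - 6000.1 = -1346.1
Services balance = 1147.3 - 3450.0 = -2302.7
Trade balance (goods + services) = -1346.1 + (-2302.7) = -3648.8
Net primary income = 382.6 - 1353.7 = -971.1
Net secondary income = 402.8 - 680.0 = -277.2
Current account = -3648.8 + (-971.1) + (-277.2) = -4897.1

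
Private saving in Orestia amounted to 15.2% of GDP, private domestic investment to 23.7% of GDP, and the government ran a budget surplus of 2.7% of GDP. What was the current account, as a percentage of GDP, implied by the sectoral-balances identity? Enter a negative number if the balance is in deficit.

-5.8

By the sectoral-balances identity, CA = (S_private - I) + (T - G).
Private balance = 15.2 - 23.7 = -8.5
Government balance (T - G) = 2.7
CA = -8.5 + 2.7 = -5.8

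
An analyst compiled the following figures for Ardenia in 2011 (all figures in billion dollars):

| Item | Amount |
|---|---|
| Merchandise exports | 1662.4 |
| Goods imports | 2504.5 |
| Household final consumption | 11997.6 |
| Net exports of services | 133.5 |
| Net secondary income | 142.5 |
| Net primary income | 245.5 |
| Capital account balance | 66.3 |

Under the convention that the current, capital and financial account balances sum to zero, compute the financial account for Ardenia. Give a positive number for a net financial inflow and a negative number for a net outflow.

254.3

Goods balance = 1662.4 - 2504.5 = -842.1
Services balance = 133.5
Trade balance (goods + services) = -842.1 + 133.5 = -708.6
Net primary income = 245.5
Net secondary income = 142.5
Current account = -708.6 + 245.5 + 142.5 = -320.6
Financial account = -(-320.6 + 66.3) = 254.3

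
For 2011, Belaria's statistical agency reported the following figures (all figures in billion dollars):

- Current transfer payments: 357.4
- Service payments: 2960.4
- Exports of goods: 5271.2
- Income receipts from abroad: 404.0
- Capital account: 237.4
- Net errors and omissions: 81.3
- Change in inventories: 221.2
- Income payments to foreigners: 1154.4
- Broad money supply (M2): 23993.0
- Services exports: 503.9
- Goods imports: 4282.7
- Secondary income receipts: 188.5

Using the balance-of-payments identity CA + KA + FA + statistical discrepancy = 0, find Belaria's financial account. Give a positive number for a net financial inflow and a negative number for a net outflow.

Goods balance = 5271.2 - 4282.7 = 988.5
Services balance = 503.9 - 2960.4 = -2456.5
Trade balance (goods + services) = 988.5 + (-2456.5) = -1468.0
Net primary income = 404.0 - 1154.4 = -750.4
Net secondary income = 188.5 - 357.4 = -168.9
Current account = -1468.0 + (-750.4) + (-168.9) = -2387.3
Financial account = -(-2387.3 + 237.4 + 81.3) = 2068.6

2068.6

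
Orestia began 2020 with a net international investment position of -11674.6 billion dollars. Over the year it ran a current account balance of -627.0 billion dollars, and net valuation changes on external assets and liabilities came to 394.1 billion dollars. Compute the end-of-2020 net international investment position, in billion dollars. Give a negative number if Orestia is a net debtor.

Change in NIIP = current account + net valuation change = -627.0 + 394.1 = -232.9
End-of-year NIIP = -11674.6 + (-232.9) = -11907.5

-11907.5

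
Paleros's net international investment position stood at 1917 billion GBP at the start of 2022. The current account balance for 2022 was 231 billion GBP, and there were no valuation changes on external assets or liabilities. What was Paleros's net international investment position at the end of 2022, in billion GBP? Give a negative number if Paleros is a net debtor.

With no valuation effects, change in NIIP = current account = 231
End-of-year NIIP = 1917 + 231 = 2148

2148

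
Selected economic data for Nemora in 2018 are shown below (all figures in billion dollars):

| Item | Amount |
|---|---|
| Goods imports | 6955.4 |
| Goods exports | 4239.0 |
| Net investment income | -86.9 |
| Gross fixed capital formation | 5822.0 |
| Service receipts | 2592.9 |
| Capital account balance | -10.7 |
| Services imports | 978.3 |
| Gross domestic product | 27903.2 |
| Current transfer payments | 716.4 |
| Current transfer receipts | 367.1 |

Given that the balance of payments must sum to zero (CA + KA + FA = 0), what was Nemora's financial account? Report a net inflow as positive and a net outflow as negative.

Goods balance = 4239.0 - 6955.4 = -2716.4
Services balance = 2592.9 - 978.3 = 1614.6
Trade balance (goods + services) = -2716.4 + 1614.6 = -1101.8
Net primary income = -86.9
Net secondary income = 367.1 - 716.4 = -349.3
Current account = -1101.8 + (-86.9) + (-349.3) = -1538.0
Financial account = -(-1538.0 + (-10.7)) = 1548.7

1548.7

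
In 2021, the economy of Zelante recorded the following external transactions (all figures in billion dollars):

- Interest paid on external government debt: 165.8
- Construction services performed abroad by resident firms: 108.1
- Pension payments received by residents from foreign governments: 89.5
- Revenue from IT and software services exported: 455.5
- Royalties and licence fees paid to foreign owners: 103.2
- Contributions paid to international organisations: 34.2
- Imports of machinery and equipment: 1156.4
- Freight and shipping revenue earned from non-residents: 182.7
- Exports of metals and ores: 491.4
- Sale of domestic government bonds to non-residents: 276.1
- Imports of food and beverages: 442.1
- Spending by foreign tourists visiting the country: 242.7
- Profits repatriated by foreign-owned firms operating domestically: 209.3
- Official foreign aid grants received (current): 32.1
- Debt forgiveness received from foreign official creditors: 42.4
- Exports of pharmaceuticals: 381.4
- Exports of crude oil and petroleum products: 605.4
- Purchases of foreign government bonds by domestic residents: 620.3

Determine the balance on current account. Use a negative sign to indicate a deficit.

477.8

Goods: 491.4 + 605.4 - 442.1 + 381.4 - 1156.4 = -120.3
Services: 182.7 + 455.5 + 242.7 - 103.2 + 108.1 = 885.8
Primary income: -165.8 - 209.3 = -375.1
Secondary income: 89.5 + 32.1 - 34.2 = 87.4
Current account = (-120.3) + 885.8 + (-375.1) + 87.4 = 477.8
(Excluded from the current account — financial account: sale of domestic government bonds to non-residents 276.1, purchases of foreign government bonds by domestic residents 620.3; capital account: debt forgiveness received from foreign official creditors 42.4.)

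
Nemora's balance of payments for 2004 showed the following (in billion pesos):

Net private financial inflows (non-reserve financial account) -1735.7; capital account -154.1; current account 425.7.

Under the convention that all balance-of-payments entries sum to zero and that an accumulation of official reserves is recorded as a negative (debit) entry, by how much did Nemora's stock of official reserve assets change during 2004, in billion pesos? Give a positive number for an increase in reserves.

-1464.1

Official reserve transactions balance = -(425.7 + (-154.1) + (-1735.7)) = 1464.1
An accumulation of reserves is recorded as a debit (negative entry), so the change in the stock of reserves is the negative of that balance.
Change in official reserves = -(1464.1) = -1464.1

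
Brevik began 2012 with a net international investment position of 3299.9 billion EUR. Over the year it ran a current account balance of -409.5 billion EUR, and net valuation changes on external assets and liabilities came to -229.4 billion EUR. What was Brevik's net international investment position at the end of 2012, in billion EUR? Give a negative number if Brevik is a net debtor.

2661.0

Change in NIIP = current account + net valuation change = -409.5 + (-229.4) = -638.9
End-of-year NIIP = 3299.9 + (-638.9) = 2661.0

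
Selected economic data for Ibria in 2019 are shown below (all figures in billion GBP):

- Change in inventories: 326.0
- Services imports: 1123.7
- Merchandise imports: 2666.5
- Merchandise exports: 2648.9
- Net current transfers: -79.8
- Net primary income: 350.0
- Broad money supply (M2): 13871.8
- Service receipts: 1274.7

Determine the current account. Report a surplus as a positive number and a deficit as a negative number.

Goods balance = 2648.9 - 2666.5 = -17.6
Services balance = 1274.7 - 1123.7 = 151.0
Trade balance (goods + services) = -17.6 + 151.0 = 133.4
Net primary income = 350.0
Net secondary income = -79.8
Current account = 133.4 + 350.0 + (-79.8) = 403.6

403.6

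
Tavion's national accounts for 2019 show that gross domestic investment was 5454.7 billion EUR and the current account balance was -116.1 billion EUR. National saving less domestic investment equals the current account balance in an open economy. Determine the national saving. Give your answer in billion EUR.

S - I = CA (net lending to the rest of the world).
S = I + CA = 5454.7 + (-116.1) = 5338.6

5338.6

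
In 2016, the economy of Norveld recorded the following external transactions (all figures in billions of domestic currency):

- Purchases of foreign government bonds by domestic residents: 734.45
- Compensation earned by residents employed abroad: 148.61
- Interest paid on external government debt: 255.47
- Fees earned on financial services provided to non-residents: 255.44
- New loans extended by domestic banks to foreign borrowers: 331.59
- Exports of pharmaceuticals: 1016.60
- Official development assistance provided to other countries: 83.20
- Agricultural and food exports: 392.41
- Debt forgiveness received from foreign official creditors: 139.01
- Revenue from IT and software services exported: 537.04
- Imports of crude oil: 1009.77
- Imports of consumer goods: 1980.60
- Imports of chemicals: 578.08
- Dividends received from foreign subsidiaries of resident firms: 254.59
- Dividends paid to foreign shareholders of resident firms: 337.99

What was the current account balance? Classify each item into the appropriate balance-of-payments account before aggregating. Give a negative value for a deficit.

Goods: 392.41 - 1980.60 - 1009.77 - 578.08 + 1016.60 = -2159.44
Services: 537.04 + 255.44 = 792.48
Primary income: 254.59 + 148.61 - 337.99 - 255.47 = -190.26
Secondary income: -83.20
Current account = (-2159.44) + 792.48 + (-190.26) + (-83.20) = -1640.42
(Excluded from the current account — financial account: purchases of foreign government bonds by domestic residents 734.45, new loans extended by domestic banks to foreign borrowers 331.59; capital account: debt forgiveness received from foreign official creditors 139.01.)

-1640.42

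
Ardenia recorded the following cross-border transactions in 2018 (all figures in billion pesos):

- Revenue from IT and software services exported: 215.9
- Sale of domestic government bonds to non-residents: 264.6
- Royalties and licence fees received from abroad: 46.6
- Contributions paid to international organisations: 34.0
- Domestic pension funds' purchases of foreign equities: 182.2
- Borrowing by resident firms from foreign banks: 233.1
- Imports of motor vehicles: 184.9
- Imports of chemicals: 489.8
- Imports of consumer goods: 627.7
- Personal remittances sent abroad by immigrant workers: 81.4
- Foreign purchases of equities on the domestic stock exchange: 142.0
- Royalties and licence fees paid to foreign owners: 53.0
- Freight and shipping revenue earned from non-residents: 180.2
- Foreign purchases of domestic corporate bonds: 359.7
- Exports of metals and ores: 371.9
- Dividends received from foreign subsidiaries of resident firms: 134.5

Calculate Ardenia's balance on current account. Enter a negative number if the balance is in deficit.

Goods: -627.7 - 489.8 + 371.9 - 184.9 = -930.5
Services: 46.6 + 215.9 + 180.2 - 53.0 = 389.7
Primary income: 134.5
Secondary income: -81.4 - 34.0 = -115.4
Current account = (-930.5) + 389.7 + 134.5 + (-115.4) = -521.7
(Excluded from the current account — financial account: sale of domestic government bonds to non-residents 264.6, domestic pension funds' purchases of foreign equities 182.2, borrowing by resident firms from foreign banks 233.1, foreign purchases of equities on the domestic stock exchange 142.0, foreign purchases of domestic corporate bonds 359.7.)

-521.7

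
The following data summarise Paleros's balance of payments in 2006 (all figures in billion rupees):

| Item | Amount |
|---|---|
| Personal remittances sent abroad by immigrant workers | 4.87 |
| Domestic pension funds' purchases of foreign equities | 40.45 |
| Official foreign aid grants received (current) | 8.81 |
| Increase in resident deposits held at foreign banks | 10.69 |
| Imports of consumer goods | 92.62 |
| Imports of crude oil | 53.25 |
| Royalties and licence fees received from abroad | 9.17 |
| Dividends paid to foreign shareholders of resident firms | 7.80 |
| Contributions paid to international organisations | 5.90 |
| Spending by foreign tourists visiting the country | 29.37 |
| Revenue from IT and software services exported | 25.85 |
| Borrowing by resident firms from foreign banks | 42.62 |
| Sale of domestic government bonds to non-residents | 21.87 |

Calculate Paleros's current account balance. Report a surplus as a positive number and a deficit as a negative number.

Goods: -53.25 - 92.62 = -145.87
Services: 9.17 + 29.37 + 25.85 = 64.39
Primary income: -7.80
Secondary income: -5.90 + 8.81 - 4.87 = -1.96
Current account = (-145.87) + 64.39 + (-7.80) + (-1.96) = -91.24
(Excluded from the current account — financial account: domestic pension funds' purchases of foreign equities 40.45, increase in resident deposits held at foreign banks 10.69, borrowing by resident firms from foreign banks 42.62, sale of domestic government bonds to non-residents 21.87.)

-91.24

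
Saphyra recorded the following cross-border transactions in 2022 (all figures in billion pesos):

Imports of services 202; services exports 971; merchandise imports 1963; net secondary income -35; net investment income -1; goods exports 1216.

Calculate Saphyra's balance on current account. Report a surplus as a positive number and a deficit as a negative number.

Goods balance = 1216 - 1963 = -747
Services balance = 971 - 202 = 769
Trade balance (goods + services) = -747 + 769 = 22
Net primary income = -1
Net secondary income = -35
Current account = 22 + (-1) + (-35) = -14

-14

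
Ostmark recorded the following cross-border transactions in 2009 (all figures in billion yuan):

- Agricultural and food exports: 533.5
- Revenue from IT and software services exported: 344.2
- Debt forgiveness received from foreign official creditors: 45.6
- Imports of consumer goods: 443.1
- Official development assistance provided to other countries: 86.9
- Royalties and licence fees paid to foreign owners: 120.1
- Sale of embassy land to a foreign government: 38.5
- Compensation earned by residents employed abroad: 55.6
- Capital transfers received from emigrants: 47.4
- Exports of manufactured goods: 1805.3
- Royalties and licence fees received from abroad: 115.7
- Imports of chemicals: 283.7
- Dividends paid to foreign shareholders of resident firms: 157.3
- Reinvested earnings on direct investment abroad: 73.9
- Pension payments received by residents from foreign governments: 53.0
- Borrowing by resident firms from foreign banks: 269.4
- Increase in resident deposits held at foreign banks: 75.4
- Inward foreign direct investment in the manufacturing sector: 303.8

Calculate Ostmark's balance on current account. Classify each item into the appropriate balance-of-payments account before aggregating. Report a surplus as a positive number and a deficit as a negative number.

1890.1

Goods: 533.5 - 443.1 - 283.7 + 1805.3 = 1612.0
Services: -120.1 + 344.2 + 115.7 = 339.8
Primary income: 55.6 + 73.9 - 157.3 = -27.8
Secondary income: -86.9 + 53.0 = -33.9
Current account = 1612.0 + 339.8 + (-27.8) + (-33.9) = 1890.1
(Excluded from the current account — capital account: debt forgiveness received from foreign official creditors 45.6, sale of embassy land to a foreign government 38.5, capital transfers received from emigrants 47.4; financial account: borrowing by resident firms from foreign banks 269.4, increase in resident deposits held at foreign banks 75.4, inward foreign direct investment in the manufacturing sector 303.8.)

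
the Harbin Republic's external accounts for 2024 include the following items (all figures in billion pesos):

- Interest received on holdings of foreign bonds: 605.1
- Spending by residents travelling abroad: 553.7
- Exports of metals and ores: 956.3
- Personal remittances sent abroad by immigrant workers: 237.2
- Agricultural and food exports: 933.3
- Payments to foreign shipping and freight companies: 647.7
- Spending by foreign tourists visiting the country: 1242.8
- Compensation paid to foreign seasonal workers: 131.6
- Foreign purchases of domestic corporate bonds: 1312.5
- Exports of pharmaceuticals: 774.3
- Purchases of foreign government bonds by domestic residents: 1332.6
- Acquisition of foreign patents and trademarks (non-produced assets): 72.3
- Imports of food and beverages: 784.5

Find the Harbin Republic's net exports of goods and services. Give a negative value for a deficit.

Goods: 933.3 + 774.3 + 956.3 - 784.5 = 1879.4
Services: -553.7 - 647.7 + 1242.8 = 41.4
Trade balance = 1879.4 + 41.4 = 1920.8
(Excluded from the trade balance — primary income: interest received on holdings of foreign bonds 605.1, compensation paid to foreign seasonal workers 131.6; secondary income: personal remittances sent abroad by immigrant workers 237.2; financial account: foreign purchases of domestic corporate bonds 1312.5, purchases of foreign government bonds by domestic residents 1332.6; capital account: acquisition of foreign patents and trademarks (non-produced assets) 72.3.)

1920.8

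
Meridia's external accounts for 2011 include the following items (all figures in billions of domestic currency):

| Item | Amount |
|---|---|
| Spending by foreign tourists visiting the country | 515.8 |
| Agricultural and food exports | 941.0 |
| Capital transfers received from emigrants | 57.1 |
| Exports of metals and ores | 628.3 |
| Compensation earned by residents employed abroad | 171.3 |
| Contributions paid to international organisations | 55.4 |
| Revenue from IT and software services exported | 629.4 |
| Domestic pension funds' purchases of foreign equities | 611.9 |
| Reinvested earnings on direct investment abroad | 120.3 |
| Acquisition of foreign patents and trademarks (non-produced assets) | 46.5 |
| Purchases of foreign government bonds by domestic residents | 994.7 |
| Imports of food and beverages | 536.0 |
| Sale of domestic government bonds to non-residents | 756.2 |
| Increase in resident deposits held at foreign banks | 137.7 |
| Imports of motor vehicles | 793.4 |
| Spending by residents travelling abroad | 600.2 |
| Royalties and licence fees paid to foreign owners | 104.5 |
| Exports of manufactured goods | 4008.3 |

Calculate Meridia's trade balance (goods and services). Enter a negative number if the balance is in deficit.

4688.7

Goods: 628.3 + 4008.3 + 941.0 - 536.0 - 793.4 = 4248.2
Services: 629.4 + 515.8 - 600.2 - 104.5 = 440.5
Trade balance = 4248.2 + 440.5 = 4688.7
(Excluded from the trade balance — capital account: capital transfers received from emigrants 57.1, acquisition of foreign patents and trademarks (non-produced assets) 46.5; primary income: compensation earned by residents employed abroad 171.3, reinvested earnings on direct investment abroad 120.3; secondary income: contributions paid to international organisations 55.4; financial account: domestic pension funds' purchases of foreign equities 611.9, purchases of foreign government bonds by domestic residents 994.7, sale of domestic government bonds to non-residents 756.2, increase in resident deposits held at foreign banks 137.7.)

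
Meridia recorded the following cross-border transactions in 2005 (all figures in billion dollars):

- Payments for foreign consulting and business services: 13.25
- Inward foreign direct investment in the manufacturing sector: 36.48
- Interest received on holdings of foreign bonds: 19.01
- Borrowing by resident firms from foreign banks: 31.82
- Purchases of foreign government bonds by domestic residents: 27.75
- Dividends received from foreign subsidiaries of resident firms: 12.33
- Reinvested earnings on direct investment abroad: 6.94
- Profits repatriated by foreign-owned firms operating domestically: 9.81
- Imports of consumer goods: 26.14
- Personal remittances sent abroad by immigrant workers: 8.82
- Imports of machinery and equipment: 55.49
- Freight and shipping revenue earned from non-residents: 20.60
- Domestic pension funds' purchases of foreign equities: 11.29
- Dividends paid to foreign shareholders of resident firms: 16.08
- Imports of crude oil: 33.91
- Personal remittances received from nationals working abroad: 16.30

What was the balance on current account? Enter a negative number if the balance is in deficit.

-88.32

Goods: -33.91 - 55.49 - 26.14 = -115.54
Services: -13.25 + 20.60 = 7.35
Primary income: 19.01 - 16.08 - 9.81 + 12.33 + 6.94 = 12.39
Secondary income: 16.30 - 8.82 = 7.48
Current account = (-115.54) + 7.35 + 12.39 + 7.48 = -88.32
(Excluded from the current account — financial account: inward foreign direct investment in the manufacturing sector 36.48, borrowing by resident firms from foreign banks 31.82, purchases of foreign government bonds by domestic residents 27.75, domestic pension funds' purchases of foreign equities 11.29.)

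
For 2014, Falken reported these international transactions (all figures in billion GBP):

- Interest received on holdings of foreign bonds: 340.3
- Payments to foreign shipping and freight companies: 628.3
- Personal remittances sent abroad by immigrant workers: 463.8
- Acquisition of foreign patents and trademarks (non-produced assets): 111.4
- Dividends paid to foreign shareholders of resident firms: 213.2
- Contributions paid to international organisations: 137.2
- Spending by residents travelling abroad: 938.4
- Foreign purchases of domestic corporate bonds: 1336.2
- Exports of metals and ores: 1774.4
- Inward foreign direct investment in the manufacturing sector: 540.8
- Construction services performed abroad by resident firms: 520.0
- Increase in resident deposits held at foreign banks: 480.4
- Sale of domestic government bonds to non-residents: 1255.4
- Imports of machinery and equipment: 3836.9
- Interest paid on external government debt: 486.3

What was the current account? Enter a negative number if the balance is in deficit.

Goods: -3836.9 + 1774.4 = -2062.5
Services: -938.4 + 520.0 - 628.3 = -1046.7
Primary income: 340.3 - 213.2 - 486.3 = -359.2
Secondary income: -463.8 - 137.2 = -601.0
Current account = (-2062.5) + (-1046.7) + (-359.2) + (-601.0) = -4069.4
(Excluded from the current account — capital account: acquisition of foreign patents and trademarks (non-produced assets) 111.4; financial account: foreign purchases of domestic corporate bonds 1336.2, inward foreign direct investment in the manufacturing sector 540.8, increase in resident deposits held at foreign banks 480.4, sale of domestic government bonds to non-residents 1255.4.)

-4069.4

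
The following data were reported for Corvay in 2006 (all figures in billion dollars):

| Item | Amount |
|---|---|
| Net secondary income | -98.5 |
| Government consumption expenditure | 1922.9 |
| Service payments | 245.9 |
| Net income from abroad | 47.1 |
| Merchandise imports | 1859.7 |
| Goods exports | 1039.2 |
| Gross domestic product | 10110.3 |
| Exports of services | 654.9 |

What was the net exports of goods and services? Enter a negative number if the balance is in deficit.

-411.5

Goods balance = 1039.2 - 1859.7 = -820.5
Services balance = 654.9 - 245.9 = 409.0
Trade balance (goods + services) = -820.5 + 409.0 = -411.5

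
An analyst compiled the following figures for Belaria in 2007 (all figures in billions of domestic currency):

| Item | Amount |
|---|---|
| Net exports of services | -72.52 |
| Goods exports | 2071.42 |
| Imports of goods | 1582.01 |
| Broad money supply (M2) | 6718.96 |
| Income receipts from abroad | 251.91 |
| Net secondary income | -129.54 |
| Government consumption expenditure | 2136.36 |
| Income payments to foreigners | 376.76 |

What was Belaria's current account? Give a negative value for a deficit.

162.50

Goods balance = 2071.42 - 1582.01 = 489.41
Services balance = -72.52
Trade balance (goods + services) = 489.41 + (-72.52) = 416.89
Net primary income = 251.91 - 376.76 = -124.85
Net secondary income = -129.54
Current account = 416.89 + (-124.85) + (-129.54) = 162.50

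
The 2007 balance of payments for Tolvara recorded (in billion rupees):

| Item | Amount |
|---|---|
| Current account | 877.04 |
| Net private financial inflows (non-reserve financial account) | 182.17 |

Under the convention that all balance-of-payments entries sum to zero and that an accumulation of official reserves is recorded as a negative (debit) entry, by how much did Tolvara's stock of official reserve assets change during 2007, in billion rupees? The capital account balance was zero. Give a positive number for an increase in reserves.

1059.21

Official reserve transactions balance = -(877.04 + 182.17) = -1059.21
An accumulation of reserves is recorded as a debit (negative entry), so the change in the stock of reserves is the negative of that balance.
Change in official reserves = -(-1059.21) = 1059.21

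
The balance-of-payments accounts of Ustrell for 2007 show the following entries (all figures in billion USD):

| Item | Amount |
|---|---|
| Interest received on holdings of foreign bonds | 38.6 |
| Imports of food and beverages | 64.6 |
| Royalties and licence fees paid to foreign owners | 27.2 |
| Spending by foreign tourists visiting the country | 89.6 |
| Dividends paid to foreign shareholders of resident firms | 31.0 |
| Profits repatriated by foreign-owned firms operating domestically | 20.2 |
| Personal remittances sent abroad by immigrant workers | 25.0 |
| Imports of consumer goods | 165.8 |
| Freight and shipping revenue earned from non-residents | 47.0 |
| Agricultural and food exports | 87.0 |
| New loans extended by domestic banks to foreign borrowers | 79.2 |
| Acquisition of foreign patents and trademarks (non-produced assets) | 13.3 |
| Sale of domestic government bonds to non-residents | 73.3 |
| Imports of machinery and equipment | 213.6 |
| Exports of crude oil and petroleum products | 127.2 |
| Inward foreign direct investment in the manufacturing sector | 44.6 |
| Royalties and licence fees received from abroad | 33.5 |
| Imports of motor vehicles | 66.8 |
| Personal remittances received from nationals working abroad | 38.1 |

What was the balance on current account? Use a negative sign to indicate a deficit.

-153.2

Goods: 87.0 - 66.8 - 165.8 + 127.2 - 64.6 - 213.6 = -296.6
Services: 33.5 + 47.0 - 27.2 + 89.6 = 142.9
Primary income: -31.0 - 20.2 + 38.6 = -12.6
Secondary income: 38.1 - 25.0 = 13.1
Current account = (-296.6) + 142.9 + (-12.6) + 13.1 = -153.2
(Excluded from the current account — financial account: new loans extended by domestic banks to foreign borrowers 79.2, sale of domestic government bonds to non-residents 73.3, inward foreign direct investment in the manufacturing sector 44.6; capital account: acquisition of foreign patents and trademarks (non-produced assets) 13.3.)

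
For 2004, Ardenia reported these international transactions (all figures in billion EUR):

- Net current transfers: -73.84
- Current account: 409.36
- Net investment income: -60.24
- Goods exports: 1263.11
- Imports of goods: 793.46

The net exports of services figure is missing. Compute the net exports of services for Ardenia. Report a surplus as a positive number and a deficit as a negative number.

Current account = goods balance + services balance + net primary income + net secondary income
Sum of the known components = 335.57
Net exports of services = CA - (known components) = 409.36 - 335.57 = 73.79

73.79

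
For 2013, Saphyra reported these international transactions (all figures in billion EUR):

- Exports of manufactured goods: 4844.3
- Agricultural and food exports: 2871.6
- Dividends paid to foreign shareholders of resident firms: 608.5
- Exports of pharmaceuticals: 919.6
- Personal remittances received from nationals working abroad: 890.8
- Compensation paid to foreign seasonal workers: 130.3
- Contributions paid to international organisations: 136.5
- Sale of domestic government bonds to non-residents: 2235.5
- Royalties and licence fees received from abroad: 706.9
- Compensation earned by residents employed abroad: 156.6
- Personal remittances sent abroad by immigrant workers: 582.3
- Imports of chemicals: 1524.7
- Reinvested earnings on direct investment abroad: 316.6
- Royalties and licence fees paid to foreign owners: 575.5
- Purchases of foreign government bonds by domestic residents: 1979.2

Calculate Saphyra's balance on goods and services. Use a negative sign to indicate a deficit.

Goods: 2871.6 + 919.6 + 4844.3 - 1524.7 = 7110.8
Services: 706.9 - 575.5 = 131.4
Trade balance = 7110.8 + 131.4 = 7242.2
(Excluded from the trade balance — primary income: dividends paid to foreign shareholders of resident firms 608.5, compensation paid to foreign seasonal workers 130.3, compensation earned by residents employed abroad 156.6, reinvested earnings on direct investment abroad 316.6; secondary income: personal remittances received from nationals working abroad 890.8, contributions paid to international organisations 136.5, personal remittances sent abroad by immigrant workers 582.3; financial account: sale of domestic government bonds to non-residents 2235.5, purchases of foreign government bonds by domestic residents 1979.2.)

7242.2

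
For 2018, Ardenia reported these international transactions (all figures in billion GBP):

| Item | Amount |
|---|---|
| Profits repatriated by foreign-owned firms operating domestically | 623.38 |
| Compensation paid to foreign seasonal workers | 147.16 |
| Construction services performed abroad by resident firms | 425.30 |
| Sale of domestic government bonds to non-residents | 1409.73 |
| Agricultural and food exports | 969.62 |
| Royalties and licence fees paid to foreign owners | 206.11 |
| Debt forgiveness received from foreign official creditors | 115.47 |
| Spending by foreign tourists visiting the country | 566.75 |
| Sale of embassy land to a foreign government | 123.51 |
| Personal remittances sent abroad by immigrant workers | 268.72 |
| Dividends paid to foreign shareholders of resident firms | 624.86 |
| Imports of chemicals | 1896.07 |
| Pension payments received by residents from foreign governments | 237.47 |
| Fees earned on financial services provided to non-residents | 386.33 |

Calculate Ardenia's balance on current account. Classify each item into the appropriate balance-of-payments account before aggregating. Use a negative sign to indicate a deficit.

Goods: -1896.07 + 969.62 = -926.45
Services: 566.75 - 206.11 + 386.33 + 425.30 = 1172.27
Primary income: -624.86 - 623.38 - 147.16 = -1395.40
Secondary income: 237.47 - 268.72 = -31.25
Current account = (-926.45) + 1172.27 + (-1395.40) + (-31.25) = -1180.83
(Excluded from the current account — financial account: sale of domestic government bonds to non-residents 1409.73; capital account: debt forgiveness received from foreign official creditors 115.47, sale of embassy land to a foreign government 123.51.)

-1180.83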